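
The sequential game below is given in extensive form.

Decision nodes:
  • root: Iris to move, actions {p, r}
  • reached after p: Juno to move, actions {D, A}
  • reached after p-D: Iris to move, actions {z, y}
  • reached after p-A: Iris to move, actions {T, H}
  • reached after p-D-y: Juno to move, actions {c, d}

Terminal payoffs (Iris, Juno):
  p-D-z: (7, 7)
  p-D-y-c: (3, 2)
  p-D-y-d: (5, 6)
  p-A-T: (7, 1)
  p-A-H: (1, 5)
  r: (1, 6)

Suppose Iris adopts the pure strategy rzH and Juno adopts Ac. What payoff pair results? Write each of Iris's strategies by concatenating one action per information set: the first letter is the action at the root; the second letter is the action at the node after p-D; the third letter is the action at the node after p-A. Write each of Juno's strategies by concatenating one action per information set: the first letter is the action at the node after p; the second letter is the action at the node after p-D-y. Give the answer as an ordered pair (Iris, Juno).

Trace the play path from the root:
  Iris plays r
→ terminal payoff (1, 6).
(Iris's choice at the node after p-D is never reached on this path, so it doesn't affect the outcome.)

(1, 6)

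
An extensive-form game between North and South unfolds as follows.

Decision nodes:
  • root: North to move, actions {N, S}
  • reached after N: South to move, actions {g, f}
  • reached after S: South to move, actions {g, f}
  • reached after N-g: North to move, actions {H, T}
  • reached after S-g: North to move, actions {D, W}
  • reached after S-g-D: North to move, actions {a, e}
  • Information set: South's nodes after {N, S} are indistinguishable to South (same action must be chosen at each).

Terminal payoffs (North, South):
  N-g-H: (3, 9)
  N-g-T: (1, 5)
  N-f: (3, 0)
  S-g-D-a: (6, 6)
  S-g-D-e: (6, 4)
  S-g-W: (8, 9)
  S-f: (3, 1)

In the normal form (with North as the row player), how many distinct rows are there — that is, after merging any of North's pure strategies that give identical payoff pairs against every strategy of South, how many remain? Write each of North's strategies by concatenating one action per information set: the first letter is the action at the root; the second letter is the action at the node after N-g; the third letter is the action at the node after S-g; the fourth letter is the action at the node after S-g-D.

5

North has 16 pure strategies: NHDa, NHDe, NHWa, NHWe, NTDa, NTDe, NTWa, NTWe, SHDa, SHDe, SHWa, SHWe, STDa, STDe, STWa, STWe. Columns: g, f.
{NHDa, NHDe, NHWa, NHWe} → row (3,9) (3,0)
{NTDa, NTDe, NTWa, NTWe} → row (1,5) (3,0)
{SHDa, STDa} → row (6,6) (3,1)
{SHDe, STDe} → row (6,4) (3,1)
{SHWa, SHWe, STWa, STWe} → row (8,9) (3,1)
That's 5 distinct rows out of 16 strategies.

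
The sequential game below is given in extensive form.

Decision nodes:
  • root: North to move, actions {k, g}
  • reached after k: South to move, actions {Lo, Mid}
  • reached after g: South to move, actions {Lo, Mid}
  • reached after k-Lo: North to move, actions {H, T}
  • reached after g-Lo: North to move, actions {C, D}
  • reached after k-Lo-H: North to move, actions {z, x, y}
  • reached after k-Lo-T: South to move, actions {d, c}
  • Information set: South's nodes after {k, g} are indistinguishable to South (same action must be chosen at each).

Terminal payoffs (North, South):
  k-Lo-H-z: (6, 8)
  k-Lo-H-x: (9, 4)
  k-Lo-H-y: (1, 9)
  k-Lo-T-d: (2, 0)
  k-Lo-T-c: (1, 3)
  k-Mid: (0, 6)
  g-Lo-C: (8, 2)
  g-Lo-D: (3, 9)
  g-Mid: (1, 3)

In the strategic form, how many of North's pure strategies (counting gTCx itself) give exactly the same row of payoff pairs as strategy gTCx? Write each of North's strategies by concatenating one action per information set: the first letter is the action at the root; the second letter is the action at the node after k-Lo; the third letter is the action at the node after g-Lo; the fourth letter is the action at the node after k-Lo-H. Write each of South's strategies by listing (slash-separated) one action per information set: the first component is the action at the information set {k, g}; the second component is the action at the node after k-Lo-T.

6

Row for gTCx (columns Lo/d, Lo/c, Mid/d, Mid/c): (8,2) (8,2) (1,3) (1,3).
Under gTCx, North's choice at the node after k-Lo and at the node after k-Lo-H can never be reached regardless of what South does, so varying those choices leaves every outcome unchanged.
Holding the reachable choices fixed and varying the unreachable ones freely already gives 2 × 3 = 6 equivalent strategies.
No other strategy reproduces this row, so those 6 are the full class: gHCz, gHCx, gHCy, gTCz, gTCx, gTCy.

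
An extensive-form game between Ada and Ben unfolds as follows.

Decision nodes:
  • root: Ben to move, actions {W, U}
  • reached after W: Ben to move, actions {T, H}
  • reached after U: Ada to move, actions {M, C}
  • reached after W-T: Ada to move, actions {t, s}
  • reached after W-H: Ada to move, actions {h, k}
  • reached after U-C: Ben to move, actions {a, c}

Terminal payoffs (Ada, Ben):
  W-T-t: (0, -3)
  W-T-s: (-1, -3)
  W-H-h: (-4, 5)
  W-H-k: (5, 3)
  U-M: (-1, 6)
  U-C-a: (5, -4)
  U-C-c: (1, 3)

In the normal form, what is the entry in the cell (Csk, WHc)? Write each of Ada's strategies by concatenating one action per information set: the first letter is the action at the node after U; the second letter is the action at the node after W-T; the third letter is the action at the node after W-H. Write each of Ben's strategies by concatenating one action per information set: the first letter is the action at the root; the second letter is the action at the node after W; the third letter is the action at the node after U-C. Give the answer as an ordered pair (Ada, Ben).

(5, 3)

Trace the play path from the root:
  Ben plays W
  Ben plays H at [W]
  Ada plays k at [W-H]
→ terminal payoff (5, 3).
(Ada's choice at the node after U is never reached on this path, so it doesn't affect the outcome.)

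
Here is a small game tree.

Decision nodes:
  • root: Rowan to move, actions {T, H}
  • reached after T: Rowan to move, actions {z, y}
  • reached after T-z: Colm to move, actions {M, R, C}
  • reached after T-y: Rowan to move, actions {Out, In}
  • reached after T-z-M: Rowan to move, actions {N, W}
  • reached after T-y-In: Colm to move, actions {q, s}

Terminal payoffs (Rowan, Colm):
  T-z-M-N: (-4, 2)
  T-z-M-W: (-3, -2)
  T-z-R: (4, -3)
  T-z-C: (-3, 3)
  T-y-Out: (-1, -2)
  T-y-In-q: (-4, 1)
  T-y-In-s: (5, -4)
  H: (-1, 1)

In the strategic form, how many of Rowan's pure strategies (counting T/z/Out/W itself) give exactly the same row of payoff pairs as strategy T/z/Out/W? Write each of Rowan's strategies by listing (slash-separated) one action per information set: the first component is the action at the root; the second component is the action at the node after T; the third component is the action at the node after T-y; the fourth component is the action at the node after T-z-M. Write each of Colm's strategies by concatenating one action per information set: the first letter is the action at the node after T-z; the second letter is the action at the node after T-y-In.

2

Row for T/z/Out/W (columns Mq, Ms, Rq, Rs, Cq, Cs): (-3,-2) (-3,-2) (4,-3) (4,-3) (-3,3) (-3,3).
Under T/z/Out/W, Rowan's choice at the node after T-y can never be reached regardless of what Colm does, so varying those choices leaves every outcome unchanged.
Holding the reachable choices fixed and varying the unreachable one freely already gives 2 equivalent strategies.
No other strategy reproduces this row, so those 2 are the full class: T/z/Out/W, T/z/In/W.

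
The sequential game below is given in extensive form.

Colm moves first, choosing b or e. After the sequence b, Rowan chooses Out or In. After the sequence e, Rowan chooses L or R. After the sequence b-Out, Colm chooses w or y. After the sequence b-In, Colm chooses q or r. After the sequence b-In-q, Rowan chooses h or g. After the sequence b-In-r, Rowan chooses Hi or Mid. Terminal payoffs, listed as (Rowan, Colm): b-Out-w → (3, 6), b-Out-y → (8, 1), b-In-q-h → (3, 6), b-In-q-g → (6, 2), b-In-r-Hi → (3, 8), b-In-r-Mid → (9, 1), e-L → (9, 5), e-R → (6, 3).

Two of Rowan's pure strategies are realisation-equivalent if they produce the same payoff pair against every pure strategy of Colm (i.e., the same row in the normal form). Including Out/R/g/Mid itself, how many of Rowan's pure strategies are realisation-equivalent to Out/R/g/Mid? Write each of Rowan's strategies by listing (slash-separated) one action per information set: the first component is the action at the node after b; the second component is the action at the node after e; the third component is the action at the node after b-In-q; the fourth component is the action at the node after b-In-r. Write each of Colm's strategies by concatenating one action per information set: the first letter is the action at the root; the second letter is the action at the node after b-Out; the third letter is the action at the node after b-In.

4

Row for Out/R/g/Mid (columns bwq, bwr, byq, byr, ewq, ewr, eyq, eyr): (3,6) (3,6) (8,1) (8,1) (6,3) (6,3) (6,3) (6,3).
Under Out/R/g/Mid, Rowan's choice at the node after b-In-q and at the node after b-In-r can never be reached regardless of what Colm does, so varying those choices leaves every outcome unchanged.
Holding the reachable choices fixed and varying the unreachable ones freely already gives 2 × 2 = 4 equivalent strategies.
No other strategy reproduces this row, so those 4 are the full class: Out/R/h/Hi, Out/R/h/Mid, Out/R/g/Hi, Out/R/g/Mid.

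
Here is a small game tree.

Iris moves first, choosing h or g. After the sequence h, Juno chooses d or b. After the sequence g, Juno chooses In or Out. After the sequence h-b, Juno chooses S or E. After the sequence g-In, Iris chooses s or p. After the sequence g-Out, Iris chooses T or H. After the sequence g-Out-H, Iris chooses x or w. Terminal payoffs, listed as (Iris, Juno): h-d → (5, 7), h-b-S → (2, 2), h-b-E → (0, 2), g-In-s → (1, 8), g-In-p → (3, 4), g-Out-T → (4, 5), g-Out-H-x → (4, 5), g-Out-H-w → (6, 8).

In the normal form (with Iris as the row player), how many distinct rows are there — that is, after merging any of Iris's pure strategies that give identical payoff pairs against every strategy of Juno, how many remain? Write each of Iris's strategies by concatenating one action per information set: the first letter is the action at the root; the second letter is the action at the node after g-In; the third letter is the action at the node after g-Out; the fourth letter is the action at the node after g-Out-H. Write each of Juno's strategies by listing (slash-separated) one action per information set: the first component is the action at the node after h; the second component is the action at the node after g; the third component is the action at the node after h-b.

Iris has 16 pure strategies: hsTx, hsTw, hsHx, hsHw, hpTx, hpTw, hpHx, hpHw, gsTx, gsTw, gsHx, gsHw, gpTx, gpTw, gpHx, gpHw. Columns: d/In/S, d/In/E, d/Out/S, d/Out/E, b/In/S, b/In/E, b/Out/S, b/Out/E.
{hsTx, hsTw, hsHx, hsHw, hpTx, hpTw, hpHx, hpHw} → row (5,7) (5,7) (5,7) (5,7) (2,2) (0,2) (2,2) (0,2)
{gsTx, gsTw, gsHx} → row (1,8) (1,8) (4,5) (4,5) (1,8) (1,8) (4,5) (4,5)
{gsHw} → row (1,8) (1,8) (6,8) (6,8) (1,8) (1,8) (6,8) (6,8)
{gpTx, gpTw, gpHx} → row (3,4) (3,4) (4,5) (4,5) (3,4) (3,4) (4,5) (4,5)
{gpHw} → row (3,4) (3,4) (6,8) (6,8) (3,4) (3,4) (6,8) (6,8)
That's 5 distinct rows out of 16 strategies.

5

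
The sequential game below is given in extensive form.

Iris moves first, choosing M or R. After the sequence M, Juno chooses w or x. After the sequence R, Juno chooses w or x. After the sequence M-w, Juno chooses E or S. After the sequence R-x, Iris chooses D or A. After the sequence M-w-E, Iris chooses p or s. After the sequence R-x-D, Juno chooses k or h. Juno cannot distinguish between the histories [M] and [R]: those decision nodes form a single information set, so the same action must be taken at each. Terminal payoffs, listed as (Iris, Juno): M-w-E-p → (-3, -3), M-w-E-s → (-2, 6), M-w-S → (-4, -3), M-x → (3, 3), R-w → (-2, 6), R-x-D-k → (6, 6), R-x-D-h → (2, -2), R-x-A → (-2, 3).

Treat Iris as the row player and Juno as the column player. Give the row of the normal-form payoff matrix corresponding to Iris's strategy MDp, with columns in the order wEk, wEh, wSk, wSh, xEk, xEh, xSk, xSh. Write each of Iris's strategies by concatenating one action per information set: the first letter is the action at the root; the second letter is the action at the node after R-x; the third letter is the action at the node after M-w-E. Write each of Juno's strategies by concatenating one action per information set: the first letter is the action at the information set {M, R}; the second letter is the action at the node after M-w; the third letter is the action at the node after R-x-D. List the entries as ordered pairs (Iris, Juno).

vs wEk: Iris plays M → Juno plays w at [M] → Juno plays E at [M-w] → Iris plays p at [M-w-E] → (-3, -3)
vs wEh: Iris plays M → Juno plays w at [M] → Juno plays E at [M-w] → Iris plays p at [M-w-E] → (-3, -3)
vs wSk: Iris plays M → Juno plays w at [M] → Juno plays S at [M-w] → (-4, -3)
vs wSh: Iris plays M → Juno plays w at [M] → Juno plays S at [M-w] → (-4, -3)
vs xEk: Iris plays M → Juno plays x at [M] → (3, 3)
vs xEh: Iris plays M → Juno plays x at [M] → (3, 3)
vs xSk: Iris plays M → Juno plays x at [M] → (3, 3)
vs xSh: Iris plays M → Juno plays x at [M] → (3, 3)

(-3,-3) (-3,-3) (-4,-3) (-4,-3) (3,3) (3,3) (3,3) (3,3)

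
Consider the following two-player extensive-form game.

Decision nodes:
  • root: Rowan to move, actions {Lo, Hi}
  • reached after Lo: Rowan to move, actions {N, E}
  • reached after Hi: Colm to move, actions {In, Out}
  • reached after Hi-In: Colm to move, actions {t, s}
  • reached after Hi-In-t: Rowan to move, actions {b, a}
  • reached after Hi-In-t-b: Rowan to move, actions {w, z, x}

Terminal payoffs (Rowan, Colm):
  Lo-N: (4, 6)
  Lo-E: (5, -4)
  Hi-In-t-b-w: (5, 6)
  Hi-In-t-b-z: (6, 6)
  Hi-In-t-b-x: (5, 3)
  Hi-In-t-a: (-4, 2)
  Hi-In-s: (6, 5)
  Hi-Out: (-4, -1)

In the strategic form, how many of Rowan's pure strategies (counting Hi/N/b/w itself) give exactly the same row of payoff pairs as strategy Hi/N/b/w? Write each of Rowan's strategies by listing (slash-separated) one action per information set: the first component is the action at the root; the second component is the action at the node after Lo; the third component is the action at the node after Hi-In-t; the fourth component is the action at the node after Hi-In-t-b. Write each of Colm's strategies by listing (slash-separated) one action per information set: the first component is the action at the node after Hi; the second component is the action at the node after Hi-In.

Row for Hi/N/b/w (columns In/t, In/s, Out/t, Out/s): (5,6) (6,5) (-4,-1) (-4,-1).
Under Hi/N/b/w, Rowan's choice at the node after Lo can never be reached regardless of what Colm does, so varying those choices leaves every outcome unchanged.
Holding the reachable choices fixed and varying the unreachable one freely already gives 2 equivalent strategies.
No other strategy reproduces this row, so those 2 are the full class: Hi/N/b/w, Hi/E/b/w.

2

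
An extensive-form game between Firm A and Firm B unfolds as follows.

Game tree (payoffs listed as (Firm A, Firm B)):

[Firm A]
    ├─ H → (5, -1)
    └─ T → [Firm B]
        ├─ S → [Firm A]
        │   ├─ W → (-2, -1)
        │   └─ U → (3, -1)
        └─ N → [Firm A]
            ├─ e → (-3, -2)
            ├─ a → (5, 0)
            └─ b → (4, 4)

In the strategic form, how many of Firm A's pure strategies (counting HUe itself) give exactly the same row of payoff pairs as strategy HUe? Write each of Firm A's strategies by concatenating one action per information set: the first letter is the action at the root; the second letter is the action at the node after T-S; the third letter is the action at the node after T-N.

6

Row for HUe (columns S, N): (5,-1) (5,-1).
Under HUe, Firm A's choice at the node after T-S and at the node after T-N can never be reached regardless of what Firm B does, so varying those choices leaves every outcome unchanged.
Holding the reachable choices fixed and varying the unreachable ones freely already gives 2 × 3 = 6 equivalent strategies.
No other strategy reproduces this row, so those 6 are the full class: HWe, HWa, HWb, HUe, HUa, HUb.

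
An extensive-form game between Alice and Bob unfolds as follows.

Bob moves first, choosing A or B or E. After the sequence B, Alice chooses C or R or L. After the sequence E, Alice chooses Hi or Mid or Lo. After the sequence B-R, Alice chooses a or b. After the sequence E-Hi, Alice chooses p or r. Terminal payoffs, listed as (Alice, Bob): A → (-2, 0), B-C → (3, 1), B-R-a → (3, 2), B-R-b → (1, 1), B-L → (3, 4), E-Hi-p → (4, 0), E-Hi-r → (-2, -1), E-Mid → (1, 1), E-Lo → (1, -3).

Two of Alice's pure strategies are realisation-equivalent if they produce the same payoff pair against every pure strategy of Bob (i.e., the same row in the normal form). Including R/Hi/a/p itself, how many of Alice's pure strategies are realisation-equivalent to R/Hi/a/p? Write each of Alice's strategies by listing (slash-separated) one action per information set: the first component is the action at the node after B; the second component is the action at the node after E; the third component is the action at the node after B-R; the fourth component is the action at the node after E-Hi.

Row for R/Hi/a/p (columns A, B, E): (-2,0) (3,2) (4,0).
Every one of Alice's information sets is on the play path for some reply by Bob when Alice follows R/Hi/a/p.
Changing the action at any of them therefore changes at least one column, so only R/Hi/a/p itself gives this row.

1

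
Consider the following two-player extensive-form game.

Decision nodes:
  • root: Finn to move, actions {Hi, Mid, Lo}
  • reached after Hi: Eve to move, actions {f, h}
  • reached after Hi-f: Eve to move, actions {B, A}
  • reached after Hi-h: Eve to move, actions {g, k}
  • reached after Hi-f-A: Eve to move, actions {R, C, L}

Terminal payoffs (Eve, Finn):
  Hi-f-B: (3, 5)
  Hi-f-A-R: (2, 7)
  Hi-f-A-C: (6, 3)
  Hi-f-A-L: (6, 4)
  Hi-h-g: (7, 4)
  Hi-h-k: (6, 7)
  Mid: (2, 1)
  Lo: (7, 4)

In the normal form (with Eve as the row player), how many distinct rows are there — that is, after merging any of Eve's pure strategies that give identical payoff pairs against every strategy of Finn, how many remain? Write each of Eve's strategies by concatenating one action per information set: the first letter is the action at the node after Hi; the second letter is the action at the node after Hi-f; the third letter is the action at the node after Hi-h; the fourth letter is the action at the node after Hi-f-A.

Eve has 24 pure strategies: fBgR, fBgC, fBgL, fBkR, fBkC, fBkL, fAgR, fAgC, fAgL, fAkR, fAkC, fAkL, hBgR, hBgC, hBgL, hBkR, hBkC, hBkL, hAgR, hAgC, hAgL, hAkR, hAkC, hAkL. Columns: Hi, Mid, Lo.
{fBgR, fBgC, fBgL, fBkR, fBkC, fBkL} → row (3,5) (2,1) (7,4)
{fAgR, fAkR} → row (2,7) (2,1) (7,4)
{fAgC, fAkC} → row (6,3) (2,1) (7,4)
{fAgL, fAkL} → row (6,4) (2,1) (7,4)
{hBgR, hBgC, hBgL, hAgR, hAgC, hAgL} → row (7,4) (2,1) (7,4)
{hBkR, hBkC, hBkL, hAkR, hAkC, hAkL} → row (6,7) (2,1) (7,4)
That's 6 distinct rows out of 24 strategies.

6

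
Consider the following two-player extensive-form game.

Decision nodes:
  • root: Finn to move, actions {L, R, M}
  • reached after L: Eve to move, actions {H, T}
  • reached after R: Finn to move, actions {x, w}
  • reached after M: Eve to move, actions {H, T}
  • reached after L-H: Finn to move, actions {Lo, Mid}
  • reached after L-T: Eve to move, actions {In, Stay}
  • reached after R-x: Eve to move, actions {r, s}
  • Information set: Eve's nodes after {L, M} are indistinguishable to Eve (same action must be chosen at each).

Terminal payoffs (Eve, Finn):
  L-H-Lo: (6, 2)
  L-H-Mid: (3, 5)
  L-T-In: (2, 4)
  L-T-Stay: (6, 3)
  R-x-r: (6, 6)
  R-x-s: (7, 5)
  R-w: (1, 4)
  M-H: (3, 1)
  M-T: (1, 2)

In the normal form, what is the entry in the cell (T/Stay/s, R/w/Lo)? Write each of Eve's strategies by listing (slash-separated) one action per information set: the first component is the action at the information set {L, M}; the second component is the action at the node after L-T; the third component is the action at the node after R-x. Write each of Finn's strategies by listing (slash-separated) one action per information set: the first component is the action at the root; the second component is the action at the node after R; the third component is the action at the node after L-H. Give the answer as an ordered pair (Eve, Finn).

Trace the play path from the root:
  Finn plays R
  Finn plays w at [R]
→ terminal payoff (1, 4).
(Eve's choice at the information set {L, M} is never reached on this path, so it doesn't affect the outcome.)

(1, 4)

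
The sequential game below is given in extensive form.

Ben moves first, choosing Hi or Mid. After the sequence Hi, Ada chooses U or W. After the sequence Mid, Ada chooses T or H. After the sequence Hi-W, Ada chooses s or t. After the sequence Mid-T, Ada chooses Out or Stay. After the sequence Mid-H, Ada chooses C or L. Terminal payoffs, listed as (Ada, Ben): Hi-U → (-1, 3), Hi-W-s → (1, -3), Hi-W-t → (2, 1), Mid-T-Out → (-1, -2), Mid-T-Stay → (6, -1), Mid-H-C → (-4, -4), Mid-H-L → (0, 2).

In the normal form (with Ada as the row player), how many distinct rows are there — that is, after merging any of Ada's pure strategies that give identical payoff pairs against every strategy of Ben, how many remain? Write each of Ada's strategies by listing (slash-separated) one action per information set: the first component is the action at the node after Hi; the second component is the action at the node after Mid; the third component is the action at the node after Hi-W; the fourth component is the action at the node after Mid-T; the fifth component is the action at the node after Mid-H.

12

Ada has 32 pure strategies: U/T/s/Out/C, U/T/s/Out/L, U/T/s/Stay/C, U/T/s/Stay/L, U/T/t/Out/C, U/T/t/Out/L, U/T/t/Stay/C, U/T/t/Stay/L, U/H/s/Out/C, U/H/s/Out/L, U/H/s/Stay/C, U/H/s/Stay/L, U/H/t/Out/C, U/H/t/Out/L, U/H/t/Stay/C, U/H/t/Stay/L, W/T/s/Out/C, W/T/s/Out/L, W/T/s/Stay/C, W/T/s/Stay/L, W/T/t/Out/C, W/T/t/Out/L, W/T/t/Stay/C, W/T/t/Stay/L, W/H/s/Out/C, W/H/s/Out/L, W/H/s/Stay/C, W/H/s/Stay/L, W/H/t/Out/C, W/H/t/Out/L, W/H/t/Stay/C, W/H/t/Stay/L. Columns: Hi, Mid.
{U/T/s/Out/C, U/T/s/Out/L, U/T/t/Out/C, U/T/t/Out/L} → row (-1,3) (-1,-2)
{U/T/s/Stay/C, U/T/s/Stay/L, U/T/t/Stay/C, U/T/t/Stay/L} → row (-1,3) (6,-1)
{U/H/s/Out/C, U/H/s/Stay/C, U/H/t/Out/C, U/H/t/Stay/C} → row (-1,3) (-4,-4)
{U/H/s/Out/L, U/H/s/Stay/L, U/H/t/Out/L, U/H/t/Stay/L} → row (-1,3) (0,2)
{W/T/s/Out/C, W/T/s/Out/L} → row (1,-3) (-1,-2)
{W/T/s/Stay/C, W/T/s/Stay/L} → row (1,-3) (6,-1)
{W/T/t/Out/C, W/T/t/Out/L} → row (2,1) (-1,-2)
{W/T/t/Stay/C, W/T/t/Stay/L} → row (2,1) (6,-1)
{W/H/s/Out/C, W/H/s/Stay/C} → row (1,-3) (-4,-4)
{W/H/s/Out/L, W/H/s/Stay/L} → row (1,-3) (0,2)
{W/H/t/Out/C, W/H/t/Stay/C} → row (2,1) (-4,-4)
{W/H/t/Out/L, W/H/t/Stay/L} → row (2,1) (0,2)
That's 12 distinct rows out of 32 strategies.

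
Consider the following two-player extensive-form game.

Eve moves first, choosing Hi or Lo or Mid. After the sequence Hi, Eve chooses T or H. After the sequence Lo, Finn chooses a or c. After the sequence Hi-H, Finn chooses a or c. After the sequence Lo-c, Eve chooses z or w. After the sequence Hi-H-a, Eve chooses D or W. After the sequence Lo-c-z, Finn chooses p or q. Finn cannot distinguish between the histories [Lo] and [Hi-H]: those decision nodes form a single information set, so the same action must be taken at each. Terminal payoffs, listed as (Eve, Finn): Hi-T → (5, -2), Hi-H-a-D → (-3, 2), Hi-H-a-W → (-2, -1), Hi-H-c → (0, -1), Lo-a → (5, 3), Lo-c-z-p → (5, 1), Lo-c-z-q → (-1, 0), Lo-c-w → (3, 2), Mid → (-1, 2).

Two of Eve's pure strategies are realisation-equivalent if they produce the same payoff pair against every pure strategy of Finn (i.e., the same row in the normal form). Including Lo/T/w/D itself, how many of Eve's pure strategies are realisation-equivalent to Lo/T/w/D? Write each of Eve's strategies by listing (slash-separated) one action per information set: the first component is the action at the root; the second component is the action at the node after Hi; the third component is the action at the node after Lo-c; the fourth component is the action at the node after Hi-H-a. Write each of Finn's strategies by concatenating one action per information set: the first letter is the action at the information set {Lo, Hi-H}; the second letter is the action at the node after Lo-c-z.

Row for Lo/T/w/D (columns ap, aq, cp, cq): (5,3) (5,3) (3,2) (3,2).
Under Lo/T/w/D, Eve's choice at the node after Hi and at the node after Hi-H-a can never be reached regardless of what Finn does, so varying those choices leaves every outcome unchanged.
Holding the reachable choices fixed and varying the unreachable ones freely already gives 2 × 2 = 4 equivalent strategies.
No other strategy reproduces this row, so those 4 are the full class: Lo/T/w/D, Lo/T/w/W, Lo/H/w/D, Lo/H/w/W.

4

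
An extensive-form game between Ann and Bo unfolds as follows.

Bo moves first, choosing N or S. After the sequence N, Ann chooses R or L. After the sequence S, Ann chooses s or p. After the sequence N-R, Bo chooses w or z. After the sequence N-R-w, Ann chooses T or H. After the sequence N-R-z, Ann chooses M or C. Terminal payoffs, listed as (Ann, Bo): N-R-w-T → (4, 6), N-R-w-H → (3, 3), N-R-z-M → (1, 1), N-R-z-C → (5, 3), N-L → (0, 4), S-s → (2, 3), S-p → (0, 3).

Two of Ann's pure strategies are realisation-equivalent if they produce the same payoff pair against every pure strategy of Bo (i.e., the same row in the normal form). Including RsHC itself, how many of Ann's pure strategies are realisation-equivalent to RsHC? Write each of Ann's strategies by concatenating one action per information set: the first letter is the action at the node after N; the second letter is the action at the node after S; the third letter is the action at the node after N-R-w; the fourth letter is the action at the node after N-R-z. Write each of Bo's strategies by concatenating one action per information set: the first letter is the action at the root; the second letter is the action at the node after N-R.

Row for RsHC (columns Nw, Nz, Sw, Sz): (3,3) (5,3) (2,3) (2,3).
Every one of Ann's information sets is on the play path for some reply by Bo when Ann follows RsHC.
Changing the action at any of them therefore changes at least one column, so only RsHC itself gives this row.

1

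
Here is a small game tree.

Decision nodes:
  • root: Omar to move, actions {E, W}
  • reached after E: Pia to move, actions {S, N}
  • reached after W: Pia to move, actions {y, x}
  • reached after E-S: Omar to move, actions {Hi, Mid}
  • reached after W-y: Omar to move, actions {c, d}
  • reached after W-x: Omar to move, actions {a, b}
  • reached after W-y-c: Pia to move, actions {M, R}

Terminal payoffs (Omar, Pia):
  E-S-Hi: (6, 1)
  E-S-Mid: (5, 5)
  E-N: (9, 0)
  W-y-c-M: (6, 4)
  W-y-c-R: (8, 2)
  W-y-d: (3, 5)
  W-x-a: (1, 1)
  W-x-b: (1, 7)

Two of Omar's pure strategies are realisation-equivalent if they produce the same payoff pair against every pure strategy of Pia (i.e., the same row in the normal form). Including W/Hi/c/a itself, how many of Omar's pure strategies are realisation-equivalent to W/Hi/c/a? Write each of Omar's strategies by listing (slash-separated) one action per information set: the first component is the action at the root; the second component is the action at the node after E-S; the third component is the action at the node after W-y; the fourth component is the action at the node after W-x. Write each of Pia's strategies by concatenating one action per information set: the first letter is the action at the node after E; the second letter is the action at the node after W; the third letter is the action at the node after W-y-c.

Row for W/Hi/c/a (columns SyM, SyR, SxM, SxR, NyM, NyR, NxM, NxR): (6,4) (8,2) (1,1) (1,1) (6,4) (8,2) (1,1) (1,1).
Under W/Hi/c/a, Omar's choice at the node after E-S can never be reached regardless of what Pia does, so varying those choices leaves every outcome unchanged.
Holding the reachable choices fixed and varying the unreachable one freely already gives 2 equivalent strategies.
No other strategy reproduces this row, so those 2 are the full class: W/Hi/c/a, W/Mid/c/a.

2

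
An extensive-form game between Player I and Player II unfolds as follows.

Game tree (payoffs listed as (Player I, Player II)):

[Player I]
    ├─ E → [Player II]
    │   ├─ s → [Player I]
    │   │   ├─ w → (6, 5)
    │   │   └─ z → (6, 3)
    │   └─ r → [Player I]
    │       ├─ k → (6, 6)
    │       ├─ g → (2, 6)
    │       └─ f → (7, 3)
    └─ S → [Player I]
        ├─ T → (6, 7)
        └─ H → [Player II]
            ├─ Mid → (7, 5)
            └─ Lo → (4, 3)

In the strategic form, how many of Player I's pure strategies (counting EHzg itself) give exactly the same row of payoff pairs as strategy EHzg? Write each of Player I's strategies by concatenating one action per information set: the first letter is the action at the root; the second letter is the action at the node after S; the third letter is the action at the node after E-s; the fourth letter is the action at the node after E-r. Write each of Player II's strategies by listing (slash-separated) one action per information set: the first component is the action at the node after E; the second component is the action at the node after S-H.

2

Row for EHzg (columns s/Mid, s/Lo, r/Mid, r/Lo): (6,3) (6,3) (2,6) (2,6).
Under EHzg, Player I's choice at the node after S can never be reached regardless of what Player II does, so varying those choices leaves every outcome unchanged.
Holding the reachable choices fixed and varying the unreachable one freely already gives 2 equivalent strategies.
No other strategy reproduces this row, so those 2 are the full class: ETzg, EHzg.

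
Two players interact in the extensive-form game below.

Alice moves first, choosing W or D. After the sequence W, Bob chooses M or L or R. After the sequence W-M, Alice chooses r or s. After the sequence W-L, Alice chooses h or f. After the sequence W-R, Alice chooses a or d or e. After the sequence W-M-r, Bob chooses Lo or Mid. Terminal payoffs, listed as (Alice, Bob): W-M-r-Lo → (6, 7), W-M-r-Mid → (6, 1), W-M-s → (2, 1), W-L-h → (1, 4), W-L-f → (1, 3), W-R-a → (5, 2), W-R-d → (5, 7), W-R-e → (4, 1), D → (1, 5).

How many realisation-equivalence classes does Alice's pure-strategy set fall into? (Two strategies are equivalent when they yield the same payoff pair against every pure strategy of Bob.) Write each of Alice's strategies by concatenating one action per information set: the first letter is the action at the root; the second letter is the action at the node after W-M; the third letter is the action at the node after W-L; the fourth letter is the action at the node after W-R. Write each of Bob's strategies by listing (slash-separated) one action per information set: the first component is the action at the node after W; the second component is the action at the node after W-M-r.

Alice has 24 pure strategies: Wrha, Wrhd, Wrhe, Wrfa, Wrfd, Wrfe, Wsha, Wshd, Wshe, Wsfa, Wsfd, Wsfe, Drha, Drhd, Drhe, Drfa, Drfd, Drfe, Dsha, Dshd, Dshe, Dsfa, Dsfd, Dsfe. Columns: M/Lo, M/Mid, L/Lo, L/Mid, R/Lo, R/Mid.
{Wrha} → row (6,7) (6,1) (1,4) (1,4) (5,2) (5,2)
{Wrhd} → row (6,7) (6,1) (1,4) (1,4) (5,7) (5,7)
{Wrhe} → row (6,7) (6,1) (1,4) (1,4) (4,1) (4,1)
{Wrfa} → row (6,7) (6,1) (1,3) (1,3) (5,2) (5,2)
{Wrfd} → row (6,7) (6,1) (1,3) (1,3) (5,7) (5,7)
{Wrfe} → row (6,7) (6,1) (1,3) (1,3) (4,1) (4,1)
{Wsha} → row (2,1) (2,1) (1,4) (1,4) (5,2) (5,2)
{Wshd} → row (2,1) (2,1) (1,4) (1,4) (5,7) (5,7)
{Wshe} → row (2,1) (2,1) (1,4) (1,4) (4,1) (4,1)
{Wsfa} → row (2,1) (2,1) (1,3) (1,3) (5,2) (5,2)
{Wsfd} → row (2,1) (2,1) (1,3) (1,3) (5,7) (5,7)
{Wsfe} → row (2,1) (2,1) (1,3) (1,3) (4,1) (4,1)
{Drha, Drhd, Drhe, Drfa, Drfd, Drfe, Dsha, Dshd, Dshe, Dsfa, Dsfd, Dsfe} → row (1,5) (1,5) (1,5) (1,5) (1,5) (1,5)
That's 13 distinct rows out of 24 strategies.

13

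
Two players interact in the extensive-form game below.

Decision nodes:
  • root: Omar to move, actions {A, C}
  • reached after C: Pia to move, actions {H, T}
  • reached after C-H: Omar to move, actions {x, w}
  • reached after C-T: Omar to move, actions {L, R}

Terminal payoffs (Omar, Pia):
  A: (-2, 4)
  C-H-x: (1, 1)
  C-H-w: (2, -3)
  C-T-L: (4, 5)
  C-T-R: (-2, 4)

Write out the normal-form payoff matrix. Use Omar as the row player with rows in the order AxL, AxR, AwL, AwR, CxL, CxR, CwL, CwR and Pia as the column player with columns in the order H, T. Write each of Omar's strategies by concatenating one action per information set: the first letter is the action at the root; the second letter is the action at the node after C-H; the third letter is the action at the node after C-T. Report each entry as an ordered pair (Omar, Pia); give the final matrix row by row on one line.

Row AxL: H→(-2,4), T→(-2,4)
Row AxR: H→(-2,4), T→(-2,4)
Row AwL: H→(-2,4), T→(-2,4)
Row AwR: H→(-2,4), T→(-2,4)
Row CxL: H→(1,1), T→(4,5)
Row CxR: H→(1,1), T→(-2,4)
Row CwL: H→(2,-3), T→(4,5)
Row CwR: H→(2,-3), T→(-2,4)

AxL: (-2,4) (-2,4) | AxR: (-2,4) (-2,4) | AwL: (-2,4) (-2,4) | AwR: (-2,4) (-2,4) | CxL: (1,1) (4,5) | CxR: (1,1) (-2,4) | CwL: (2,-3) (4,5) | CwR: (2,-3) (-2,4)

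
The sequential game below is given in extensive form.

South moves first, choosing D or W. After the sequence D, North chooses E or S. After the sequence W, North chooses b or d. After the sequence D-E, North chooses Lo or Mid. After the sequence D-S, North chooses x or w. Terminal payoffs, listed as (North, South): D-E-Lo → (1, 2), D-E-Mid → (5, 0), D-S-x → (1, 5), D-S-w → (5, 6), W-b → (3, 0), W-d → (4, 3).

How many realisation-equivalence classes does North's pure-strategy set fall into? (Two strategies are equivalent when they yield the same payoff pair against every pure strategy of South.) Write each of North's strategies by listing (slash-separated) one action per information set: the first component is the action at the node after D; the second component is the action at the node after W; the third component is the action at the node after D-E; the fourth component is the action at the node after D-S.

8

North has 16 pure strategies: E/b/Lo/x, E/b/Lo/w, E/b/Mid/x, E/b/Mid/w, E/d/Lo/x, E/d/Lo/w, E/d/Mid/x, E/d/Mid/w, S/b/Lo/x, S/b/Lo/w, S/b/Mid/x, S/b/Mid/w, S/d/Lo/x, S/d/Lo/w, S/d/Mid/x, S/d/Mid/w. Columns: D, W.
{E/b/Lo/x, E/b/Lo/w} → row (1,2) (3,0)
{E/b/Mid/x, E/b/Mid/w} → row (5,0) (3,0)
{E/d/Lo/x, E/d/Lo/w} → row (1,2) (4,3)
{E/d/Mid/x, E/d/Mid/w} → row (5,0) (4,3)
{S/b/Lo/x, S/b/Mid/x} → row (1,5) (3,0)
{S/b/Lo/w, S/b/Mid/w} → row (5,6) (3,0)
{S/d/Lo/x, S/d/Mid/x} → row (1,5) (4,3)
{S/d/Lo/w, S/d/Mid/w} → row (5,6) (4,3)
That's 8 distinct rows out of 16 strategies.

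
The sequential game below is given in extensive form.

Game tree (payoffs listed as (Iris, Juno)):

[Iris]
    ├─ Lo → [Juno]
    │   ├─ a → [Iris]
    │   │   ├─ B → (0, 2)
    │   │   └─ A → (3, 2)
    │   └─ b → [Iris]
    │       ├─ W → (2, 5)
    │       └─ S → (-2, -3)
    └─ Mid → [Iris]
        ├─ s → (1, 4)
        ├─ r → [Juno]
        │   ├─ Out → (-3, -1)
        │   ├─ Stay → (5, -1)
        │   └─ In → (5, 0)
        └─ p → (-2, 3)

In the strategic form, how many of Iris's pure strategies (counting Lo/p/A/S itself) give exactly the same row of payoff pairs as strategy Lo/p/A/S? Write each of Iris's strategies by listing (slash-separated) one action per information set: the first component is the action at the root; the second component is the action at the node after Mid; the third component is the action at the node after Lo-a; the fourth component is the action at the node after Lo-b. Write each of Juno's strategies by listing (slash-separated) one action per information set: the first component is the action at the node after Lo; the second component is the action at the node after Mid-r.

Row for Lo/p/A/S (columns a/Out, a/Stay, a/In, b/Out, b/Stay, b/In): (3,2) (3,2) (3,2) (-2,-3) (-2,-3) (-2,-3).
Under Lo/p/A/S, Iris's choice at the node after Mid can never be reached regardless of what Juno does, so varying those choices leaves every outcome unchanged.
Holding the reachable choices fixed and varying the unreachable one freely already gives 3 equivalent strategies.
No other strategy reproduces this row, so those 3 are the full class: Lo/s/A/S, Lo/r/A/S, Lo/p/A/S.

3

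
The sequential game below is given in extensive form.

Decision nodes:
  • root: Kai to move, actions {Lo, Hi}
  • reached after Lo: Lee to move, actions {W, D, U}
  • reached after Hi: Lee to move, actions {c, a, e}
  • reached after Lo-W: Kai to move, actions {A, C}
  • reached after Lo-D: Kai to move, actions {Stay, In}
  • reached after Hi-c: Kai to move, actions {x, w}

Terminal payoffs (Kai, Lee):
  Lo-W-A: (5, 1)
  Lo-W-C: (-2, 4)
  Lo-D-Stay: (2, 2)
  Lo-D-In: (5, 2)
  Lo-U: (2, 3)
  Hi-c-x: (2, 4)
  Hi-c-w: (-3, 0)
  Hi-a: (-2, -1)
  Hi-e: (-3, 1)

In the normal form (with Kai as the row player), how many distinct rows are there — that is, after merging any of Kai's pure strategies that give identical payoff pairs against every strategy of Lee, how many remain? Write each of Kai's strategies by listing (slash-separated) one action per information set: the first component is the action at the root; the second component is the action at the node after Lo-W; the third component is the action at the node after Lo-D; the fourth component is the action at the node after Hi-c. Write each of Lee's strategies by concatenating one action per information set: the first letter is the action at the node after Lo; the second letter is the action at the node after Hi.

Kai has 16 pure strategies: Lo/A/Stay/x, Lo/A/Stay/w, Lo/A/In/x, Lo/A/In/w, Lo/C/Stay/x, Lo/C/Stay/w, Lo/C/In/x, Lo/C/In/w, Hi/A/Stay/x, Hi/A/Stay/w, Hi/A/In/x, Hi/A/In/w, Hi/C/Stay/x, Hi/C/Stay/w, Hi/C/In/x, Hi/C/In/w. Columns: Wc, Wa, We, Dc, Da, De, Uc, Ua, Ue.
{Lo/A/Stay/x, Lo/A/Stay/w} → row (5,1) (5,1) (5,1) (2,2) (2,2) (2,2) (2,3) (2,3) (2,3)
{Lo/A/In/x, Lo/A/In/w} → row (5,1) (5,1) (5,1) (5,2) (5,2) (5,2) (2,3) (2,3) (2,3)
{Lo/C/Stay/x, Lo/C/Stay/w} → row (-2,4) (-2,4) (-2,4) (2,2) (2,2) (2,2) (2,3) (2,3) (2,3)
{Lo/C/In/x, Lo/C/In/w} → row (-2,4) (-2,4) (-2,4) (5,2) (5,2) (5,2) (2,3) (2,3) (2,3)
{Hi/A/Stay/x, Hi/A/In/x, Hi/C/Stay/x, Hi/C/In/x} → row (2,4) (-2,-1) (-3,1) (2,4) (-2,-1) (-3,1) (2,4) (-2,-1) (-3,1)
{Hi/A/Stay/w, Hi/A/In/w, Hi/C/Stay/w, Hi/C/In/w} → row (-3,0) (-2,-1) (-3,1) (-3,0) (-2,-1) (-3,1) (-3,0) (-2,-1) (-3,1)
That's 6 distinct rows out of 16 strategies.

6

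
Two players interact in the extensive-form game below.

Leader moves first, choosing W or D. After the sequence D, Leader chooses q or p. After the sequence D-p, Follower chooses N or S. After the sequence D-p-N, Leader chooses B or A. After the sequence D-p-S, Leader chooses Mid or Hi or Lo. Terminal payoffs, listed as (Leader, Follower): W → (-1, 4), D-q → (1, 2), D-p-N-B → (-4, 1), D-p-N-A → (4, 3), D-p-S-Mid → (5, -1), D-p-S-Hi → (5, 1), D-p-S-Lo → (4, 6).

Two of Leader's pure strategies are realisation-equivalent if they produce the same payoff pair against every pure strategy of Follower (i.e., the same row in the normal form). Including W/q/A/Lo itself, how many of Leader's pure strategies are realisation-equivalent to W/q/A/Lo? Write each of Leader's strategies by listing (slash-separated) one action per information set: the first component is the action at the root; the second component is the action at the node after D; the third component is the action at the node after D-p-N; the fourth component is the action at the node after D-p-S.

12

Row for W/q/A/Lo (columns N, S): (-1,4) (-1,4).
Under W/q/A/Lo, Leader's choice at the node after D and at the node after D-p-N and at the node after D-p-S can never be reached regardless of what Follower does, so varying those choices leaves every outcome unchanged.
Holding the reachable choices fixed and varying the unreachable ones freely already gives 2 × 2 × 3 = 12 equivalent strategies.
No other strategy reproduces this row, so those 12 are the full class: W/q/B/Mid, W/q/B/Hi, W/q/B/Lo, W/q/A/Mid, W/q/A/Hi, W/q/A/Lo, W/p/B/Mid, W/p/B/Hi, W/p/B/Lo, W/p/A/Mid, W/p/A/Hi, W/p/A/Lo.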